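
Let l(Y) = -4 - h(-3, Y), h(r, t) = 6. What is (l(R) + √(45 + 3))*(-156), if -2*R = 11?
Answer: 1560 - 624*√3 ≈ 479.20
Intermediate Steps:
R = -11/2 (R = -½*11 = -11/2 ≈ -5.5000)
l(Y) = -10 (l(Y) = -4 - 1*6 = -4 - 6 = -10)
(l(R) + √(45 + 3))*(-156) = (-10 + √(45 + 3))*(-156) = (-10 + √48)*(-156) = (-10 + 4*√3)*(-156) = 1560 - 624*√3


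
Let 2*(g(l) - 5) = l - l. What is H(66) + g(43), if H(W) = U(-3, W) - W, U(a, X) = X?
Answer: 5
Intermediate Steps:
g(l) = 5 (g(l) = 5 + (l - l)/2 = 5 + (½)*0 = 5 + 0 = 5)
H(W) = 0 (H(W) = W - W = 0)
H(66) + g(43) = 0 + 5 = 5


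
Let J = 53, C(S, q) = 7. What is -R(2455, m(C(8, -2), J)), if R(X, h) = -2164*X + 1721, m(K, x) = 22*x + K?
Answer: 5310899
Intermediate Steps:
m(K, x) = K + 22*x
R(X, h) = 1721 - 2164*X
-R(2455, m(C(8, -2), J)) = -(1721 - 2164*2455) = -(1721 - 5312620) = -1*(-5310899) = 5310899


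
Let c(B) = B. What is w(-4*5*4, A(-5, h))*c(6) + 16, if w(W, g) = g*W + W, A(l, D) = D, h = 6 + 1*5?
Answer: -5744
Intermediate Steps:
h = 11 (h = 6 + 5 = 11)
w(W, g) = W + W*g (w(W, g) = W*g + W = W + W*g)
w(-4*5*4, A(-5, h))*c(6) + 16 = ((-4*5*4)*(1 + 11))*6 + 16 = (-20*4*12)*6 + 16 = -80*12*6 + 16 = -960*6 + 16 = -5760 + 16 = -5744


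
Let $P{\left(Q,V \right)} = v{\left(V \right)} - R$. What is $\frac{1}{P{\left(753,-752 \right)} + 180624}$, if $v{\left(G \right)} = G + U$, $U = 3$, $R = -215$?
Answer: $\frac{1}{180090} \approx 5.5528 \cdot 10^{-6}$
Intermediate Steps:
$v{\left(G \right)} = 3 + G$ ($v{\left(G \right)} = G + 3 = 3 + G$)
$P{\left(Q,V \right)} = 218 + V$ ($P{\left(Q,V \right)} = \left(3 + V\right) - -215 = \left(3 + V\right) + 215 = 218 + V$)
$\frac{1}{P{\left(753,-752 \right)} + 180624} = \frac{1}{\left(218 - 752\right) + 180624} = \frac{1}{-534 + 180624} = \frac{1}{180090}$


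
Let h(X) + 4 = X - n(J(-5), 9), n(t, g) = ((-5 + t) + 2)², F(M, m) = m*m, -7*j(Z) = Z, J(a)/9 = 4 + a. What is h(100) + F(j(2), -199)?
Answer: 39553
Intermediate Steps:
J(a) = 36 + 9*a (J(a) = 9*(4 + a) = 36 + 9*a)
j(Z) = -Z/7
F(M, m) = m²
n(t, g) = (-3 + t)²
h(X) = -148 + X (h(X) = -4 + (X - (-3 + (36 + 9*(-5)))²) = -4 + (X - (-3 + (36 - 45))²) = -4 + (X - (-3 - 9)²) = -4 + (X - 1*(-12)²) = -4 + (X - 1*144) = -4 + (X - 144) = -4 + (-144 + X) = -148 + X)
h(100) + F(j(2), -199) = (-148 + 100) + (-199)² = -48 + 39601 = 39553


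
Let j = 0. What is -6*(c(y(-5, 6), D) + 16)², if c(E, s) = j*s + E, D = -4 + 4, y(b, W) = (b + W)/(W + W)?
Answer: -37249/24 ≈ -1552.0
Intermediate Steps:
y(b, W) = (W + b)/(2*W) (y(b, W) = (W + b)/((2*W)) = (W + b)*(1/(2*W)) = (W + b)/(2*W))
D = 0
c(E, s) = E (c(E, s) = 0*s + E = 0 + E = E)
-6*(c(y(-5, 6), D) + 16)² = -6*((½)*(6 - 5)/6 + 16)² = -6*((½)*(⅙)*1 + 16)² = -6*(1/12 + 16)² = -6*(193/12)² = -6*37249/144 = -37249/24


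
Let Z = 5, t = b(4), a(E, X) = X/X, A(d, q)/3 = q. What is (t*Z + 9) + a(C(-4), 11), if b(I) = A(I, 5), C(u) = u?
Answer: 85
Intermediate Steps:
A(d, q) = 3*q
b(I) = 15 (b(I) = 3*5 = 15)
a(E, X) = 1
t = 15
(t*Z + 9) + a(C(-4), 11) = (15*5 + 9) + 1 = (75 + 9) + 1 = 84 + 1 = 85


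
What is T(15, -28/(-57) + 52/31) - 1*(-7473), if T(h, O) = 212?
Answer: 7685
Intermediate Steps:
T(15, -28/(-57) + 52/31) - 1*(-7473) = 212 - 1*(-7473) = 212 + 7473 = 7685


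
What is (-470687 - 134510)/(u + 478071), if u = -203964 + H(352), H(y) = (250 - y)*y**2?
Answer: 605197/12364101 ≈ 0.048948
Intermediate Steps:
H(y) = y**2*(250 - y)
u = -12842172 (u = -203964 + 352**2*(250 - 1*352) = -203964 + 123904*(250 - 352) = -203964 + 123904*(-102) = -203964 - 12638208 = -12842172)
(-470687 - 134510)/(u + 478071) = (-470687 - 134510)/(-12842172 + 478071) = -605197/(-12364101) = -605197*(-1/12364101) = 605197/12364101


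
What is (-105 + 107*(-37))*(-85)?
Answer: 345440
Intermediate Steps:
(-105 + 107*(-37))*(-85) = (-105 - 3959)*(-85) = -4064*(-85) = 345440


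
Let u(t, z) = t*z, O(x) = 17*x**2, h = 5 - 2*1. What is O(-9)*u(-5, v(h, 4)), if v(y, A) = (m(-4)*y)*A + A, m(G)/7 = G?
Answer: 2285820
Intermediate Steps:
m(G) = 7*G
h = 3 (h = 5 - 2 = 3)
v(y, A) = A - 28*A*y (v(y, A) = ((7*(-4))*y)*A + A = (-28*y)*A + A = -28*A*y + A = A - 28*A*y)
O(-9)*u(-5, v(h, 4)) = (17*(-9)**2)*(-20*(1 - 28*3)) = (17*81)*(-20*(1 - 84)) = 1377*(-20*(-83)) = 1377*(-5*(-332)) = 1377*1660 = 2285820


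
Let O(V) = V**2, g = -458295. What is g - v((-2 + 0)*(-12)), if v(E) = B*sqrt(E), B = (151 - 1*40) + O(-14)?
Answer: -458295 - 614*sqrt(6) ≈ -4.5980e+5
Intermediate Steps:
B = 307 (B = (151 - 1*40) + (-14)**2 = (151 - 40) + 196 = 111 + 196 = 307)
v(E) = 307*sqrt(E)
g - v((-2 + 0)*(-12)) = -458295 - 307*sqrt((-2 + 0)*(-12)) = -458295 - 307*sqrt(-2*(-12)) = -458295 - 307*sqrt(24) = -458295 - 307*2*sqrt(6) = -458295 - 614*sqrt(6)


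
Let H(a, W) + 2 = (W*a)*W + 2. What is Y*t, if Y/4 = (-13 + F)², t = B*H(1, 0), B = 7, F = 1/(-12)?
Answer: 0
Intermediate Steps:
H(a, W) = a*W² (H(a, W) = -2 + ((W*a)*W + 2) = -2 + (a*W² + 2) = -2 + (2 + a*W²) = a*W²)
F = -1/12 ≈ -0.083333
t = 0 (t = 7*(1*0²) = 7*(1*0) = 7*0 = 0)
Y = 24649/36 (Y = 4*(-13 - 1/12)² = 4*(-157/12)² = 4*(24649/144) = 24649/36 ≈ 684.69)
Y*t = (24649/36)*0 = 0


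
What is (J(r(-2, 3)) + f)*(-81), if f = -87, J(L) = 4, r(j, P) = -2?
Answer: 6723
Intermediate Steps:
(J(r(-2, 3)) + f)*(-81) = (4 - 87)*(-81) = -83*(-81) = 6723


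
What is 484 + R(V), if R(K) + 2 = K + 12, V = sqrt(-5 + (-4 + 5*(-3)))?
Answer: 494 + 2*I*sqrt(6) ≈ 494.0 + 4.899*I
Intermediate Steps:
V = 2*I*sqrt(6) (V = sqrt(-5 + (-4 - 15)) = sqrt(-5 - 19) = sqrt(-24) = 2*I*sqrt(6) ≈ 4.899*I)
R(K) = 10 + K (R(K) = -2 + (K + 12) = -2 + (12 + K) = 10 + K)
484 + R(V) = 484 + (10 + 2*I*sqrt(6)) = 494 + 2*I*sqrt(6)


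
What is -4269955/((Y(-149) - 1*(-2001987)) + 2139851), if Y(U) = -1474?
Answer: -4269955/4140364 ≈ -1.0313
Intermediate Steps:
-4269955/((Y(-149) - 1*(-2001987)) + 2139851) = -4269955/((-1474 - 1*(-2001987)) + 2139851) = -4269955/((-1474 + 2001987) + 2139851) = -4269955/(2000513 + 2139851) = -4269955/4140364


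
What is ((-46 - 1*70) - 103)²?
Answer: 47961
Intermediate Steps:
((-46 - 1*70) - 103)² = ((-46 - 70) - 103)² = (-116 - 103)² = (-219)² = 47961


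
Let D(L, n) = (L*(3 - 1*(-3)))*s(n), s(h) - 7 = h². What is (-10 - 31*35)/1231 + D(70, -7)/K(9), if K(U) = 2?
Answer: 14475465/1231 ≈ 11759.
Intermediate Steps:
s(h) = 7 + h²
D(L, n) = 6*L*(7 + n²) (D(L, n) = (L*(3 - 1*(-3)))*(7 + n²) = (L*(3 + 3))*(7 + n²) = (L*6)*(7 + n²) = (6*L)*(7 + n²) = 6*L*(7 + n²))
(-10 - 31*35)/1231 + D(70, -7)/K(9) = (-10 - 31*35)/1231 + (6*70*(7 + (-7)²))/2 = (-10 - 1085)*(1/1231) + (6*70*(7 + 49))*(½) = -1095*1/1231 + (6*70*56)*(½) = -1095/1231 + 23520*(½) = -1095/1231 + 11760 = 14475465/1231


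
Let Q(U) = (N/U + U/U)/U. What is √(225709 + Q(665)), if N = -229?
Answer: √99814162961/665 ≈ 475.09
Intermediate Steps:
Q(U) = (1 - 229/U)/U (Q(U) = (-229/U + U/U)/U = (-229/U + 1)/U = (1 - 229/U)/U)
√(225709 + Q(665)) = √(225709 + (-229 + 665)/665²) = √(225709 + (1/442225)*436) = √(225709 + 436/442225) = √(99814162961/442225) = √99814162961/665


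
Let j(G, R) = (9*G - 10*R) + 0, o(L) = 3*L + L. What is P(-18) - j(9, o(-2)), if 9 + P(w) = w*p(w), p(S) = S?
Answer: 154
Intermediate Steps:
o(L) = 4*L
P(w) = -9 + w² (P(w) = -9 + w*w = -9 + w²)
j(G, R) = -10*R + 9*G (j(G, R) = (-10*R + 9*G) + 0 = -10*R + 9*G)
P(-18) - j(9, o(-2)) = (-9 + (-18)²) - (-40*(-2) + 9*9) = (-9 + 324) - (-10*(-8) + 81) = 315 - (80 + 81) = 315 - 1*161 = 315 - 161 = 154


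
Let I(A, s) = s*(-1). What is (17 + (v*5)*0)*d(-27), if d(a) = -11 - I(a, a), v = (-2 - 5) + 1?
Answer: -646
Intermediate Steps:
v = -6 (v = -7 + 1 = -6)
I(A, s) = -s
d(a) = -11 + a (d(a) = -11 - (-1)*a = -11 + a)
(17 + (v*5)*0)*d(-27) = (17 - 6*5*0)*(-11 - 27) = (17 - 30*0)*(-38) = (17 + 0)*(-38) = 17*(-38) = -646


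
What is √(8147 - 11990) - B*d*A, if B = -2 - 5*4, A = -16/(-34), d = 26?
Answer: 4576/17 + 3*I*√427 ≈ 269.18 + 61.992*I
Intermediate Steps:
A = 8/17 (A = -16*(-1/34) = 8/17 ≈ 0.47059)
B = -22 (B = -2 - 20 = -22)
√(8147 - 11990) - B*d*A = √(8147 - 11990) - (-22*26)*8/17 = √(-3843) - (-572)*8/17 = 3*I*√427 - 1*(-4576/17) = 3*I*√427 + 4576/17 = 4576/17 + 3*I*√427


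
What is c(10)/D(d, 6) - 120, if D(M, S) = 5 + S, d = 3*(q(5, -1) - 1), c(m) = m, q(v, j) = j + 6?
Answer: -1310/11 ≈ -119.09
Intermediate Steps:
q(v, j) = 6 + j
d = 12 (d = 3*((6 - 1) - 1) = 3*(5 - 1) = 3*4 = 12)
c(10)/D(d, 6) - 120 = 10/(5 + 6) - 120 = 10/11 - 120 = -1310/11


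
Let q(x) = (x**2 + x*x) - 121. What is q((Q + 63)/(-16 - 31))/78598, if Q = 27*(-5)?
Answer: -256921/173622982 ≈ -0.0014798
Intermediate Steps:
Q = -135
q(x) = -121 + 2*x**2 (q(x) = (x**2 + x**2) - 121 = 2*x**2 - 121 = -121 + 2*x**2)
q((Q + 63)/(-16 - 31))/78598 = (-121 + 2*((-135 + 63)/(-16 - 31))**2)/78598 = (-121 + 2*(-72/(-47))**2)*(1/78598) = (-121 + 2*(-72*(-1/47))**2)*(1/78598) = (-121 + 2*(72/47)**2)*(1/78598) = (-121 + 2*(5184/2209))*(1/78598) = (-121 + 10368/2209)*(1/78598) = -256921/2209*1/78598 = -256921/173622982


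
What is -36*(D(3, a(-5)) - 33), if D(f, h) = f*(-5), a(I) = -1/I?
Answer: 1728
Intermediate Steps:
D(f, h) = -5*f
-36*(D(3, a(-5)) - 33) = -36*(-5*3 - 33) = -36*(-15 - 33) = -36*(-48) = 1728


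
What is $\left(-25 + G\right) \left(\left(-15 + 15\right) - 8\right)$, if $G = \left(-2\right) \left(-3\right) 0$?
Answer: $200$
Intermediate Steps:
$G = 0$ ($G = 6 \cdot 0 = 0$)
$\left(-25 + G\right) \left(\left(-15 + 15\right) - 8\right) = \left(-25 + 0\right) \left(\left(-15 + 15\right) - 8\right) = - 25 \left(0 - 8\right) = \left(-25\right) \left(-8\right) = 200$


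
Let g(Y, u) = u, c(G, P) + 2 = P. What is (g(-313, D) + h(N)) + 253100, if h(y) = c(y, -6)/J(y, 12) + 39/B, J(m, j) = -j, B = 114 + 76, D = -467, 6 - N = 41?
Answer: 144001307/570 ≈ 2.5263e+5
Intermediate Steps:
N = -35 (N = 6 - 1*41 = 6 - 41 = -35)
c(G, P) = -2 + P
B = 190
h(y) = 497/570 (h(y) = (-2 - 6)/((-1*12)) + 39/190 = -8/(-12) + 39*(1/190) = -8*(-1/12) + 39/190 = ⅔ + 39/190 = 497/570)
(g(-313, D) + h(N)) + 253100 = (-467 + 497/570) + 253100 = -265693/570 + 253100 = 144001307/570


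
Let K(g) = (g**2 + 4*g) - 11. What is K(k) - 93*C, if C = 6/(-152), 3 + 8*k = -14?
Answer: -13757/1216 ≈ -11.313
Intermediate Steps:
k = -17/8 (k = -3/8 + (1/8)*(-14) = -3/8 - 7/4 = -17/8 ≈ -2.1250)
C = -3/76 (C = 6*(-1/152) = -3/76 ≈ -0.039474)
K(g) = -11 + g**2 + 4*g
K(k) - 93*C = (-11 + (-17/8)**2 + 4*(-17/8)) - 93*(-3/76) = (-11 + 289/64 - 17/2) + 279/76 = -959/64 + 279/76 = -13757/1216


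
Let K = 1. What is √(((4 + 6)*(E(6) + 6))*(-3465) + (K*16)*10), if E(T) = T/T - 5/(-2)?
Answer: I*√329015 ≈ 573.6*I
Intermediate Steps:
E(T) = 7/2 (E(T) = 1 - 5*(-½) = 1 + 5/2 = 7/2)
√(((4 + 6)*(E(6) + 6))*(-3465) + (K*16)*10) = √(((4 + 6)*(7/2 + 6))*(-3465) + (1*16)*10) = √((10*(19/2))*(-3465) + 16*10) = √(95*(-3465) + 160) = √(-329175 + 160) = √(-329015) = I*√329015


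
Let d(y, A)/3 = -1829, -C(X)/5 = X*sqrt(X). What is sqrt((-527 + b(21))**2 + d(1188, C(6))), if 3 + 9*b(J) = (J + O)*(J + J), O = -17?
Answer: sqrt(2279293)/3 ≈ 503.24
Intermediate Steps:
C(X) = -5*X**(3/2) (C(X) = -5*X*sqrt(X) = -5*X**(3/2))
d(y, A) = -5487 (d(y, A) = 3*(-1829) = -5487)
b(J) = -1/3 + 2*J*(-17 + J)/9 (b(J) = -1/3 + ((J - 17)*(J + J))/9 = -1/3 + ((-17 + J)*(2*J))/9 = -1/3 + (2*J*(-17 + J))/9 = -1/3 + 2*J*(-17 + J)/9)
sqrt((-527 + b(21))**2 + d(1188, C(6))) = sqrt((-527 + (-1/3 - 34/9*21 + (2/9)*21**2))**2 - 5487) = sqrt((-527 + (-1/3 - 238/3 + (2/9)*441))**2 - 5487) = sqrt((-527 + (-1/3 - 238/3 + 98))**2 - 5487) = sqrt((-527 + 55/3)**2 - 5487) = sqrt((-1526/3)**2 - 5487) = sqrt(2328676/9 - 5487) = sqrt(2279293/9) = sqrt(2279293)/3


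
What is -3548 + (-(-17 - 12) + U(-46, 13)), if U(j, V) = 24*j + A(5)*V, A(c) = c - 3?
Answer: -4597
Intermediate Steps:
A(c) = -3 + c
U(j, V) = 2*V + 24*j (U(j, V) = 24*j + (-3 + 5)*V = 24*j + 2*V = 2*V + 24*j)
-3548 + (-(-17 - 12) + U(-46, 13)) = -3548 + (-(-17 - 12) + (2*13 + 24*(-46))) = -3548 + (-1*(-29) + (26 - 1104)) = -3548 + (29 - 1078) = -3548 - 1049 = -4597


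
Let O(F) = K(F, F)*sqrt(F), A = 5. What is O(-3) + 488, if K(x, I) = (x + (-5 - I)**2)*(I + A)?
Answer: 488 + 2*I*sqrt(3) ≈ 488.0 + 3.4641*I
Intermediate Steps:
K(x, I) = (5 + I)*(x + (-5 - I)**2) (K(x, I) = (x + (-5 - I)**2)*(I + 5) = (x + (-5 - I)**2)*(5 + I) = (5 + I)*(x + (-5 - I)**2))
O(F) = sqrt(F)*(F**2 + 5*F + 5*(5 + F)**2 + F*(5 + F)**2) (O(F) = (5*F + 5*(5 + F)**2 + F*F + F*(5 + F)**2)*sqrt(F) = (5*F + 5*(5 + F)**2 + F**2 + F*(5 + F)**2)*sqrt(F) = (F**2 + 5*F + 5*(5 + F)**2 + F*(5 + F)**2)*sqrt(F) = sqrt(F)*(F**2 + 5*F + 5*(5 + F)**2 + F*(5 + F)**2))
O(-3) + 488 = sqrt(-3)*(125 + (-3)**3 + 16*(-3)**2 + 80*(-3)) + 488 = (I*sqrt(3))*(125 - 27 + 16*9 - 240) + 488 = (I*sqrt(3))*(125 - 27 + 144 - 240) + 488 = (I*sqrt(3))*2 + 488 = 2*I*sqrt(3) + 488 = 488 + 2*I*sqrt(3)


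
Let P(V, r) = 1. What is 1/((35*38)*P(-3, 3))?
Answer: 1/1330 ≈ 0.00075188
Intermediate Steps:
1/((35*38)*P(-3, 3)) = 1/((35*38)*1) = 1/(1330*1) = 1/1330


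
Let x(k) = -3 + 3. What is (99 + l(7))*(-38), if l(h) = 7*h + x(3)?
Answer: -5624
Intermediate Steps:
x(k) = 0
l(h) = 7*h (l(h) = 7*h + 0 = 7*h)
(99 + l(7))*(-38) = (99 + 7*7)*(-38) = (99 + 49)*(-38) = 148*(-38) = -5624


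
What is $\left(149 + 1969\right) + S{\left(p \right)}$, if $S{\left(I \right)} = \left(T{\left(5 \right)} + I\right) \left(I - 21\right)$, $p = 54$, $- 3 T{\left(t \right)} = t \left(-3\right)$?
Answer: $4065$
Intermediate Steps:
$T{\left(t \right)} = t$ ($T{\left(t \right)} = - \frac{t \left(-3\right)}{3} = - \frac{\left(-3\right) t}{3} = t$)
$S{\left(I \right)} = \left(-21 + I\right) \left(5 + I\right)$ ($S{\left(I \right)} = \left(5 + I\right) \left(I - 21\right) = \left(5 + I\right) \left(-21 + I\right) = \left(-21 + I\right) \left(5 + I\right)$)
$\left(149 + 1969\right) + S{\left(p \right)} = \left(149 + 1969\right) - \left(969 - 2916\right) = 2118 - -1947 = 2118 + 1947 = 4065$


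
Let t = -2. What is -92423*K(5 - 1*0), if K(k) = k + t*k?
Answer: 462115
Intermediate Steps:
K(k) = -k (K(k) = k - 2*k = -k)
-92423*K(5 - 1*0) = -(-92423)*(5 - 1*0) = -(-92423)*(5 + 0) = -(-92423)*5 = -92423*(-5) = 462115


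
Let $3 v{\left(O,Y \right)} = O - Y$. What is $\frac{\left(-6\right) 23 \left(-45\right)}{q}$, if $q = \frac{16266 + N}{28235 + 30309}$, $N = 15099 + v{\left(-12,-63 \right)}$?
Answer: $\frac{181779120}{15691} \approx 11585.0$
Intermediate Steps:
$v{\left(O,Y \right)} = - \frac{Y}{3} + \frac{O}{3}$ ($v{\left(O,Y \right)} = \frac{O - Y}{3} = - \frac{Y}{3} + \frac{O}{3}$)
$N = 15116$ ($N = 15099 + \left(\left(- \frac{1}{3}\right) \left(-63\right) + \frac{1}{3} \left(-12\right)\right) = 15099 + \left(21 - 4\right) = 15099 + 17 = 15116$)
$q = \frac{15691}{29272}$ ($q = \frac{16266 + 15116}{28235 + 30309} = \frac{31382}{58544} = 31382 \cdot \frac{1}{58544} = \frac{15691}{29272} \approx 0.53604$)
$\frac{\left(-6\right) 23 \left(-45\right)}{q} = \frac{\left(-6\right) 23 \left(-45\right)}{\frac{15691}{29272}} = \left(-138\right) \left(-45\right) \frac{29272}{15691} = 6210 \cdot \frac{29272}{15691} = \frac{181779120}{15691}$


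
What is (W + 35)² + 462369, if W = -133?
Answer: 471973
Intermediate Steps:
(W + 35)² + 462369 = (-133 + 35)² + 462369 = (-98)² + 462369 = 9604 + 462369 = 471973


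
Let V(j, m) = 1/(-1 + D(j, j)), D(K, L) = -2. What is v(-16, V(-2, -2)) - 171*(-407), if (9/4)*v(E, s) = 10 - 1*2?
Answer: 626405/9 ≈ 69601.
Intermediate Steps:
V(j, m) = -⅓ (V(j, m) = 1/(-1 - 2) = 1/(-3) = -⅓)
v(E, s) = 32/9 (v(E, s) = 4*(10 - 1*2)/9 = 4*(10 - 2)/9 = (4/9)*8 = 32/9)
v(-16, V(-2, -2)) - 171*(-407) = 32/9 - 171*(-407) = 32/9 + 69597 = 626405/9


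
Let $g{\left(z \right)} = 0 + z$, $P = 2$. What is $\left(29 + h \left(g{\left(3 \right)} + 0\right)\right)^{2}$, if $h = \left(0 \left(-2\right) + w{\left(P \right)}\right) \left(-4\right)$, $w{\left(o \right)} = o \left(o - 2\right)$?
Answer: $841$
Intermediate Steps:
$g{\left(z \right)} = z$
$w{\left(o \right)} = o \left(-2 + o\right)$
$h = 0$ ($h = \left(0 \left(-2\right) + 2 \left(-2 + 2\right)\right) \left(-4\right) = \left(0 + 2 \cdot 0\right) \left(-4\right) = \left(0 + 0\right) \left(-4\right) = 0 \left(-4\right) = 0$)
$\left(29 + h \left(g{\left(3 \right)} + 0\right)\right)^{2} = \left(29 + 0 \left(3 + 0\right)\right)^{2} = \left(29 + 0 \cdot 3\right)^{2} = \left(29 + 0\right)^{2} = 29^{2} = 841$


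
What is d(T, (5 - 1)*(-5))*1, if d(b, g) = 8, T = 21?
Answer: 8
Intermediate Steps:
d(T, (5 - 1)*(-5))*1 = 8*1 = 8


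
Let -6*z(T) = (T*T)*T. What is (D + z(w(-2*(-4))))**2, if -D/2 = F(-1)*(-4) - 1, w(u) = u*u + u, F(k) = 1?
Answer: 3868591204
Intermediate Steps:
w(u) = u + u**2 (w(u) = u**2 + u = u + u**2)
z(T) = -T**3/6 (z(T) = -T*T*T/6 = -T**2*T/6 = -T**3/6)
D = 10 (D = -2*(1*(-4) - 1) = -2*(-4 - 1) = -2*(-5) = 10)
(D + z(w(-2*(-4))))**2 = (10 - 512*(1 - 2*(-4))**3/6)**2 = (10 - 512*(1 + 8)**3/6)**2 = (10 - (8*9)**3/6)**2 = (10 - 1/6*72**3)**2 = (10 - 1/6*373248)**2 = (10 - 62208)**2 = (-62198)**2 = 3868591204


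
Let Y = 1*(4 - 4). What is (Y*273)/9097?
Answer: 0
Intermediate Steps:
Y = 0 (Y = 1*0 = 0)
(Y*273)/9097 = (0*273)/9097 = 0*(1/9097) = 0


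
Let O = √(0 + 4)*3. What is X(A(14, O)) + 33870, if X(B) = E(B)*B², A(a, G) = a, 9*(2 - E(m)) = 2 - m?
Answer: 103570/3 ≈ 34523.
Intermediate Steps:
O = 6 (O = √4*3 = 2*3 = 6)
E(m) = 16/9 + m/9 (E(m) = 2 - (2 - m)/9 = 2 + (-2/9 + m/9) = 16/9 + m/9)
X(B) = B²*(16/9 + B/9) (X(B) = (16/9 + B/9)*B² = B²*(16/9 + B/9))
X(A(14, O)) + 33870 = (⅑)*14²*(16 + 14) + 33870 = (⅑)*196*30 + 33870 = 1960/3 + 33870 = 103570/3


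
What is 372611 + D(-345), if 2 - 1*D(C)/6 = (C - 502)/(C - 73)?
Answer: 7079606/19 ≈ 3.7261e+5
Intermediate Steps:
D(C) = 12 - 6*(-502 + C)/(-73 + C) (D(C) = 12 - 6*(C - 502)/(C - 73) = 12 - 6*(-502 + C)/(-73 + C))
372611 + D(-345) = 372611 + 6*(356 - 345)/(-73 - 345) = 372611 + 6*11/(-418) = 372611 + 6*(-1/418)*11 = 372611 - 3/19 = 7079606/19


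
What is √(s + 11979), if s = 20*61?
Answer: √13199 ≈ 114.89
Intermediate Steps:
s = 1220
√(s + 11979) = √(1220 + 11979) = √13199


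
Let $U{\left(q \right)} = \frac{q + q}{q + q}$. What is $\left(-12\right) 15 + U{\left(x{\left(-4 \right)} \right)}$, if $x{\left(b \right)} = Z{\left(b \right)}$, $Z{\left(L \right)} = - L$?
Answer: $-179$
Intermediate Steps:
$x{\left(b \right)} = - b$
$U{\left(q \right)} = 1$ ($U{\left(q \right)} = \frac{2 q}{2 q} = 2 q \frac{1}{2 q} = 1$)
$\left(-12\right) 15 + U{\left(x{\left(-4 \right)} \right)} = \left(-12\right) 15 + 1 = -180 + 1 = -179$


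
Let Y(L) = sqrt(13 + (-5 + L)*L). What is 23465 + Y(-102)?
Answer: 23465 + 7*sqrt(223) ≈ 23570.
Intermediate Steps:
Y(L) = sqrt(13 + L*(-5 + L))
23465 + Y(-102) = 23465 + sqrt(13 + (-102)**2 - 5*(-102)) = 23465 + sqrt(13 + 10404 + 510) = 23465 + sqrt(10927) = 23465 + 7*sqrt(223)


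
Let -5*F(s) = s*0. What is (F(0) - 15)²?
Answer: 225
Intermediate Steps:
F(s) = 0 (F(s) = -s*0/5 = -⅕*0 = 0)
(F(0) - 15)² = (0 - 15)² = (-15)² = 225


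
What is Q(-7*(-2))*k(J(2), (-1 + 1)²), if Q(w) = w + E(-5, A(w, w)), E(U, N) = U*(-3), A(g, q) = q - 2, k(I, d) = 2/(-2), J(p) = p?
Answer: -29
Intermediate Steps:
k(I, d) = -1 (k(I, d) = 2*(-½) = -1)
A(g, q) = -2 + q
E(U, N) = -3*U
Q(w) = 15 + w (Q(w) = w - 3*(-5) = w + 15 = 15 + w)
Q(-7*(-2))*k(J(2), (-1 + 1)²) = (15 - 7*(-2))*(-1) = (15 + 14)*(-1) = 29*(-1) = -29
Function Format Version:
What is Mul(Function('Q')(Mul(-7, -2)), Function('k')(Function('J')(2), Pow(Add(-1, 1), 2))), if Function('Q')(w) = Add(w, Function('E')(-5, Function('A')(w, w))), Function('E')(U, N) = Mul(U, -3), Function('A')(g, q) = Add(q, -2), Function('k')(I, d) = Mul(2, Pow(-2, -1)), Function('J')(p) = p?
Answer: -29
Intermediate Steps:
Function('k')(I, d) = -1 (Function('k')(I, d) = Mul(2, Rational(-1, 2)) = -1)
Function('A')(g, q) = Add(-2, q)
Function('E')(U, N) = Mul(-3, U)
Function('Q')(w) = Add(15, w) (Function('Q')(w) = Add(w, Mul(-3, -5)) = Add(w, 15) = Add(15, w))
Mul(Function('Q')(Mul(-7, -2)), Function('k')(Function('J')(2), Pow(Add(-1, 1), 2))) = Mul(Add(15, Mul(-7, -2)), -1) = Mul(Add(15, 14), -1) = Mul(29, -1) = -29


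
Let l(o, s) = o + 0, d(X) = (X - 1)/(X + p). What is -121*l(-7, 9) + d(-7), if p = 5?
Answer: 851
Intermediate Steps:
d(X) = (-1 + X)/(5 + X) (d(X) = (X - 1)/(X + 5) = (-1 + X)/(5 + X))
l(o, s) = o
-121*l(-7, 9) + d(-7) = -121*(-7) + (-1 - 7)/(5 - 7) = 847 - 8/(-2) = 847 - 1/2*(-8) = 847 + 4 = 851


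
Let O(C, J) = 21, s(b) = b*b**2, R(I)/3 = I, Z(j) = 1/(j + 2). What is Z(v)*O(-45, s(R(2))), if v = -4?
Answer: -21/2 ≈ -10.500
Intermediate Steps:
Z(j) = 1/(2 + j)
R(I) = 3*I
s(b) = b**3
Z(v)*O(-45, s(R(2))) = 21/(2 - 4) = 21/(-2) = -1/2*21 = -21/2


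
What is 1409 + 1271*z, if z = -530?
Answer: -672221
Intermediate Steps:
1409 + 1271*z = 1409 + 1271*(-530) = 1409 - 673630 = -672221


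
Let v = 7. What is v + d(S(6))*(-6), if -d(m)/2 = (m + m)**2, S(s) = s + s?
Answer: 6919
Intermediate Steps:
S(s) = 2*s
d(m) = -8*m**2 (d(m) = -2*(m + m)**2 = -2*4*m**2 = -8*m**2)
v + d(S(6))*(-6) = 7 - 8*(2*6)**2*(-6) = 7 - 8*12**2*(-6) = 7 - 8*144*(-6) = 7 - 1152*(-6) = 7 + 6912 = 6919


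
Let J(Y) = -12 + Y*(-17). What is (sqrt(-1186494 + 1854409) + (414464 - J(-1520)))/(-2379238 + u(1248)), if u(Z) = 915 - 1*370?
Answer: -388636/2378693 - sqrt(667915)/2378693 ≈ -0.16373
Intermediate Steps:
J(Y) = -12 - 17*Y
u(Z) = 545 (u(Z) = 915 - 370 = 545)
(sqrt(-1186494 + 1854409) + (414464 - J(-1520)))/(-2379238 + u(1248)) = (sqrt(-1186494 + 1854409) + (414464 - (-12 - 17*(-1520))))/(-2379238 + 545) = (sqrt(667915) + (414464 - (-12 + 25840)))/(-2378693) = (sqrt(667915) + (414464 - 1*25828))*(-1/2378693) = (sqrt(667915) + (414464 - 25828))*(-1/2378693) = (sqrt(667915) + 388636)*(-1/2378693) = (388636 + sqrt(667915))*(-1/2378693) = -388636/2378693 - sqrt(667915)/2378693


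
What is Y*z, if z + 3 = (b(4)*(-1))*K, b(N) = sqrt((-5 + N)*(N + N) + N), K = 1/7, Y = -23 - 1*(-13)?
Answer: 30 + 20*I/7 ≈ 30.0 + 2.8571*I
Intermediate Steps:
Y = -10 (Y = -23 + 13 = -10)
K = 1/7 ≈ 0.14286
b(N) = sqrt(N + 2*N*(-5 + N)) (b(N) = sqrt((-5 + N)*(2*N) + N) = sqrt(2*N*(-5 + N) + N) = sqrt(N + 2*N*(-5 + N)))
z = -3 - 2*I/7 (z = -3 + (sqrt(4*(-9 + 2*4))*(-1))*(1/7) = -3 + (sqrt(4*(-9 + 8))*(-1))*(1/7) = -3 + (sqrt(4*(-1))*(-1))*(1/7) = -3 + (sqrt(-4)*(-1))*(1/7) = -3 + ((2*I)*(-1))*(1/7) = -3 - 2*I*(1/7) = -3 - 2*I/7 ≈ -3.0 - 0.28571*I)
Y*z = -10*(-3 - 2*I/7) = 30 + 20*I/7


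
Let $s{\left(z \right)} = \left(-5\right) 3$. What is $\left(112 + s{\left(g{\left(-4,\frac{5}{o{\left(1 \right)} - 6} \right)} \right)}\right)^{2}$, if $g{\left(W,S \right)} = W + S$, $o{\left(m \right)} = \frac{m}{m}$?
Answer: $9409$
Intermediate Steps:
$o{\left(m \right)} = 1$
$g{\left(W,S \right)} = S + W$
$s{\left(z \right)} = -15$
$\left(112 + s{\left(g{\left(-4,\frac{5}{o{\left(1 \right)} - 6} \right)} \right)}\right)^{2} = \left(112 - 15\right)^{2} = 97^{2} = 9409$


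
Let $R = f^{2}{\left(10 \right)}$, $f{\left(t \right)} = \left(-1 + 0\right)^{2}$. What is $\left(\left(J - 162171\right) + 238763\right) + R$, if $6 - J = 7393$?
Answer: $69206$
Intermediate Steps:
$J = -7387$ ($J = 6 - 7393 = -7387$)
$f{\left(t \right)} = 1$ ($f{\left(t \right)} = \left(-1\right)^{2} = 1$)
$R = 1$ ($R = 1^{2} = 1$)
$\left(\left(J - 162171\right) + 238763\right) + R = \left(\left(-7387 - 162171\right) + 238763\right) + 1 = \left(-169558 + 238763\right) + 1 = 69205 + 1 = 69206$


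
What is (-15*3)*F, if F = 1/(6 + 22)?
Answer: -45/28 ≈ -1.6071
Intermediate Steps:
F = 1/28 ≈ 0.035714
(-15*3)*F = -15*3*(1/28) = -45*1/28 = -45/28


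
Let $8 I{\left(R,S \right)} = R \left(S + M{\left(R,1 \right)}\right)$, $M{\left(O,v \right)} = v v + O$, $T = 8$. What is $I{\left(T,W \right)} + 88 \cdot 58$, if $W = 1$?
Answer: $5114$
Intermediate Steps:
$M{\left(O,v \right)} = O + v^{2}$ ($M{\left(O,v \right)} = v^{2} + O = O + v^{2}$)
$I{\left(R,S \right)} = \frac{R \left(1 + R + S\right)}{8}$ ($I{\left(R,S \right)} = \frac{R \left(S + \left(R + 1^{2}\right)\right)}{8} = \frac{R \left(S + \left(R + 1\right)\right)}{8} = \frac{R \left(S + \left(1 + R\right)\right)}{8} = \frac{R \left(1 + R + S\right)}{8}$)
$I{\left(T,W \right)} + 88 \cdot 58 = \frac{1}{8} \cdot 8 \left(1 + 8 + 1\right) + 88 \cdot 58 = \frac{1}{8} \cdot 8 \cdot 10 + 5104 = 10 + 5104 = 5114$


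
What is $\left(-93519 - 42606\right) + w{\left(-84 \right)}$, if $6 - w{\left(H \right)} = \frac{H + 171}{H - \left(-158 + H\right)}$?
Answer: $- \frac{21506889}{158} \approx -1.3612 \cdot 10^{5}$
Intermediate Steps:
$w{\left(H \right)} = \frac{777}{158} - \frac{H}{158}$ ($w{\left(H \right)} = 6 - \frac{H + 171}{H - \left(-158 + H\right)} = 6 - \frac{171 + H}{158} = 6 - \left(171 + H\right) \frac{1}{158} = 6 - \left(\frac{171}{158} + \frac{H}{158}\right) = \frac{777}{158} - \frac{H}{158}$)
$\left(-93519 - 42606\right) + w{\left(-84 \right)} = \left(-93519 - 42606\right) + \left(\frac{777}{158} - - \frac{42}{79}\right) = -136125 + \left(\frac{777}{158} + \frac{42}{79}\right) = -136125 + \frac{861}{158} = - \frac{21506889}{158}$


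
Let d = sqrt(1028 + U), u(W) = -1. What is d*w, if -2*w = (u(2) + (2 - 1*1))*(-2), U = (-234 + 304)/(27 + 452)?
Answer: 0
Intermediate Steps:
U = 70/479 ≈ 0.14614
w = 0 (w = -(-1 + (2 - 1*1))*(-2)/2 = -(-1 + (2 - 1))*(-2)/2 = -(-1 + 1)*(-2)/2 = -0*(-2) = -1/2*0 = 0)
d = sqrt(235898878)/479 (d = sqrt(1028 + 70/479) = sqrt(492482/479) = sqrt(235898878)/479 ≈ 32.065)
d*w = (sqrt(235898878)/479)*0 = 0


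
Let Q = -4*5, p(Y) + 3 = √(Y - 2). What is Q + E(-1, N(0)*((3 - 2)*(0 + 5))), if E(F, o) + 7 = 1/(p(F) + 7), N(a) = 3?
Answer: (-27*√3 + 107*I)/(√3 - 4*I) ≈ -26.789 - 0.091161*I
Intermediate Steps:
p(Y) = -3 + √(-2 + Y) (p(Y) = -3 + √(Y - 2) = -3 + √(-2 + Y))
E(F, o) = -7 + 1/(4 + √(-2 + F)) (E(F, o) = -7 + 1/((-3 + √(-2 + F)) + 7) = -7 + 1/(4 + √(-2 + F)))
Q = -20
Q + E(-1, N(0)*((3 - 2)*(0 + 5))) = -20 + (-27 - 7*√(-2 - 1))/(4 + √(-2 - 1)) = -20 + (-27 - 7*I*√3)/(4 + √(-3)) = -20 + (-27 - 7*I*√3)/(4 + I*√3)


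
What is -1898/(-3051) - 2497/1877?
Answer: -4055801/5726727 ≈ -0.70822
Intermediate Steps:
-1898/(-3051) - 2497/1877 = -1898*(-1/3051) - 2497*1/1877 = 1898/3051 - 2497/1877 = -4055801/5726727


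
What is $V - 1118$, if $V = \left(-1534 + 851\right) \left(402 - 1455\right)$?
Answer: $718081$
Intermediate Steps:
$V = 719199$ ($V = \left(-683\right) \left(-1053\right) = 719199$)
$V - 1118 = 719199 - 1118 = 718081$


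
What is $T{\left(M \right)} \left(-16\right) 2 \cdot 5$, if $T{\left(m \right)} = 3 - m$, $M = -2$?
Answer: $-800$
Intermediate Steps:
$T{\left(M \right)} \left(-16\right) 2 \cdot 5 = \left(3 - -2\right) \left(-16\right) 2 \cdot 5 = \left(3 + 2\right) \left(-16\right) 10 = 5 \left(-16\right) 10 = \left(-80\right) 10 = -800$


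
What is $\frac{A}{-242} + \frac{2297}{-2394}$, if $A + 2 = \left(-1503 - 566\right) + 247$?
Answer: $\frac{1905391}{289674} \approx 6.5777$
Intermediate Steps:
$A = -1824$ ($A = -2 + \left(\left(-1503 - 566\right) + 247\right) = -2 + \left(-2069 + 247\right) = -2 - 1822 = -1824$)
$\frac{A}{-242} + \frac{2297}{-2394} = - \frac{1824}{-242} + \frac{2297}{-2394} = \left(-1824\right) \left(- \frac{1}{242}\right) + 2297 \left(- \frac{1}{2394}\right) = \frac{912}{121} - \frac{2297}{2394} = \frac{1905391}{289674}$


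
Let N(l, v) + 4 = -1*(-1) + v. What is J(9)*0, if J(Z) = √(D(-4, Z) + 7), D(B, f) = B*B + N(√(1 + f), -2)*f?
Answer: 0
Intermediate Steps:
N(l, v) = -3 + v (N(l, v) = -4 + (-1*(-1) + v) = -4 + (1 + v) = -3 + v)
D(B, f) = B² - 5*f (D(B, f) = B*B + (-3 - 2)*f = B² - 5*f)
J(Z) = √(23 - 5*Z) (J(Z) = √(((-4)² - 5*Z) + 7) = √((16 - 5*Z) + 7) = √(23 - 5*Z))
J(9)*0 = √(23 - 5*9)*0 = √(23 - 45)*0 = √(-22)*0 = (I*√22)*0 = 0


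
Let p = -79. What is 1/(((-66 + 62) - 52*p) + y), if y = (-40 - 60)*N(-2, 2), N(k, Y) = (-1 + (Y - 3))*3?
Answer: 1/4704 ≈ 0.00021259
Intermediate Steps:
N(k, Y) = -12 + 3*Y (N(k, Y) = (-1 + (-3 + Y))*3 = (-4 + Y)*3 = -12 + 3*Y)
y = 600 (y = (-40 - 60)*(-12 + 3*2) = -100*(-12 + 6) = -100*(-6) = 600)
1/(((-66 + 62) - 52*p) + y) = 1/(((-66 + 62) - 52*(-79)) + 600) = 1/((-4 + 4108) + 600) = 1/(4104 + 600) = 1/4704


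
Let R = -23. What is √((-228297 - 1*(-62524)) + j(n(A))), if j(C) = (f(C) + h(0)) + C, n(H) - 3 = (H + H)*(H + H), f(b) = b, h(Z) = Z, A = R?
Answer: 11*I*√1335 ≈ 401.91*I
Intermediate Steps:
A = -23
n(H) = 3 + 4*H² (n(H) = 3 + (H + H)*(H + H) = 3 + (2*H)*(2*H) = 3 + 4*H²)
j(C) = 2*C (j(C) = (C + 0) + C = C + C = 2*C)
√((-228297 - 1*(-62524)) + j(n(A))) = √((-228297 - 1*(-62524)) + 2*(3 + 4*(-23)²)) = √((-228297 + 62524) + 2*(3 + 4*529)) = √(-165773 + 2*(3 + 2116)) = √(-165773 + 2*2119) = √(-165773 + 4238) = √(-161535) = 11*I*√1335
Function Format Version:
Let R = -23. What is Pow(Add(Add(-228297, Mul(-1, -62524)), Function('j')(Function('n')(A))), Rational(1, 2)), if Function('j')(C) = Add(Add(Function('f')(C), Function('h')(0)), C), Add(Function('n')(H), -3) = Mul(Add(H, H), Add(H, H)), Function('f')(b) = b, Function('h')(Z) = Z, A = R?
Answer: Mul(11, I, Pow(1335, Rational(1, 2))) ≈ Mul(401.91, I)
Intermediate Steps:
A = -23
Function('n')(H) = Add(3, Mul(4, Pow(H, 2))) (Function('n')(H) = Add(3, Mul(Add(H, H), Add(H, H))) = Add(3, Mul(Mul(2, H), Mul(2, H))) = Add(3, Mul(4, Pow(H, 2))))
Function('j')(C) = Mul(2, C) (Function('j')(C) = Add(Add(C, 0), C) = Add(C, C) = Mul(2, C))
Pow(Add(Add(-228297, Mul(-1, -62524)), Function('j')(Function('n')(A))), Rational(1, 2)) = Pow(Add(Add(-228297, Mul(-1, -62524)), Mul(2, Add(3, Mul(4, Pow(-23, 2))))), Rational(1, 2)) = Pow(Add(Add(-228297, 62524), Mul(2, Add(3, Mul(4, 529)))), Rational(1, 2)) = Pow(Add(-165773, Mul(2, Add(3, 2116))), Rational(1, 2)) = Pow(Add(-165773, Mul(2, 2119)), Rational(1, 2)) = Pow(Add(-165773, 4238), Rational(1, 2)) = Pow(-161535, Rational(1, 2)) = Mul(11, I, Pow(1335, Rational(1, 2)))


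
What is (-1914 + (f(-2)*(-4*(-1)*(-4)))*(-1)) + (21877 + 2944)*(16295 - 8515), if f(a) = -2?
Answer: 193105434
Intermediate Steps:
(-1914 + (f(-2)*(-4*(-1)*(-4)))*(-1)) + (21877 + 2944)*(16295 - 8515) = (-1914 - 2*(-4*(-1))*(-4)*(-1)) + (21877 + 2944)*(16295 - 8515) = (-1914 - 8*(-4)*(-1)) + 24821*7780 = (-1914 - 2*(-16)*(-1)) + 193107380 = (-1914 + 32*(-1)) + 193107380 = (-1914 - 32) + 193107380 = -1946 + 193107380 = 193105434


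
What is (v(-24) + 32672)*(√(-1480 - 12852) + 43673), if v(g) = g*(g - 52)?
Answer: 1506543808 + 68992*I*√3583 ≈ 1.5065e+9 + 4.1297e+6*I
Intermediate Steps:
v(g) = g*(-52 + g)
(v(-24) + 32672)*(√(-1480 - 12852) + 43673) = (-24*(-52 - 24) + 32672)*(√(-1480 - 12852) + 43673) = (-24*(-76) + 32672)*(√(-14332) + 43673) = (1824 + 32672)*(2*I*√3583 + 43673) = 34496*(43673 + 2*I*√3583) = 1506543808 + 68992*I*√3583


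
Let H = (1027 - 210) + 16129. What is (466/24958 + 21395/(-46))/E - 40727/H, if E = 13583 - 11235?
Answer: -29708673758283/11420179112536 ≈ -2.6014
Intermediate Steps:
H = 16946 (H = 817 + 16129 = 16946)
E = 2348
(466/24958 + 21395/(-46))/E - 40727/H = (466/24958 + 21395/(-46))/2348 - 40727/16946 = (466*(1/24958) + 21395*(-1/46))*(1/2348) - 40727*1/16946 = (233/12479 - 21395/46)*(1/2348) - 40727/16946 = -266977487/574034*1/2348 - 40727/16946 = -266977487/1347831832 - 40727/16946 = -29708673758283/11420179112536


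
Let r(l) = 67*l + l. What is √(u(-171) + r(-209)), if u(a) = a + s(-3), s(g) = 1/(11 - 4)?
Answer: 2*I*√176190/7 ≈ 119.93*I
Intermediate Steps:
s(g) = ⅐ (s(g) = 1/7 = ⅐)
r(l) = 68*l
u(a) = ⅐ + a (u(a) = a + ⅐ = ⅐ + a)
√(u(-171) + r(-209)) = √((⅐ - 171) + 68*(-209)) = √(-1196/7 - 14212) = √(-100680/7) = 2*I*√176190/7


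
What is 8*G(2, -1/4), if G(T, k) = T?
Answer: 16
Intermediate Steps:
8*G(2, -1/4) = 8*2 = 16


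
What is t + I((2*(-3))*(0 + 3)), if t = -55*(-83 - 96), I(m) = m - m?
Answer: 9845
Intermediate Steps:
I(m) = 0
t = 9845 (t = -55*(-179) = 9845)
t + I((2*(-3))*(0 + 3)) = 9845 + 0 = 9845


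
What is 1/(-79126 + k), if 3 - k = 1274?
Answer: -1/80397 ≈ -1.2438e-5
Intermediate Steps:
k = -1271 (k = 3 - 1*1274 = 3 - 1274 = -1271)
1/(-79126 + k) = 1/(-79126 - 1271) = 1/(-80397) = -1/80397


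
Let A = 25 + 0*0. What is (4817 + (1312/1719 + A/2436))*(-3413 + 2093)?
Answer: -739726145950/116319 ≈ -6.3595e+6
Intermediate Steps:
A = 25 (A = 25 + 0 = 25)
(4817 + (1312/1719 + A/2436))*(-3413 + 2093) = (4817 + (1312/1719 + 25/2436))*(-3413 + 2093) = (4817 + (1312*(1/1719) + 25*(1/2436)))*(-1320) = (4817 + (1312/1719 + 25/2436))*(-1320) = (4817 + 1079669/1395828)*(-1320) = (6724783145/1395828)*(-1320) = -739726145950/116319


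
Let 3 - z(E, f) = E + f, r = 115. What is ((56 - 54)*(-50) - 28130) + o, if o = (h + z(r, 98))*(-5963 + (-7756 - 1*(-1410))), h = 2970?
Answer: -34001070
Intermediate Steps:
z(E, f) = 3 - E - f (z(E, f) = 3 - (E + f) = 3 + (-E - f) = 3 - E - f)
o = -33972840 (o = (2970 + (3 - 1*115 - 1*98))*(-5963 + (-7756 - 1*(-1410))) = (2970 + (3 - 115 - 98))*(-5963 + (-7756 + 1410)) = (2970 - 210)*(-5963 - 6346) = 2760*(-12309) = -33972840)
((56 - 54)*(-50) - 28130) + o = ((56 - 54)*(-50) - 28130) - 33972840 = (2*(-50) - 28130) - 33972840 = (-100 - 28130) - 33972840 = -28230 - 33972840 = -34001070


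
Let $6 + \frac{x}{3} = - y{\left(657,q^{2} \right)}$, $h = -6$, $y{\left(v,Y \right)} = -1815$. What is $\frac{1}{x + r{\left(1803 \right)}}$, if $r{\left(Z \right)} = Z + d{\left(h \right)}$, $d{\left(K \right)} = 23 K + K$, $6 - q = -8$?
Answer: $\frac{1}{7086} \approx 0.00014112$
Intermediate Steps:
$q = 14$ ($q = 6 - -8 = 6 + 8 = 14$)
$d{\left(K \right)} = 24 K$
$x = 5427$ ($x = -18 + 3 \left(\left(-1\right) \left(-1815\right)\right) = -18 + 3 \cdot 1815 = -18 + 5445 = 5427$)
$r{\left(Z \right)} = -144 + Z$ ($r{\left(Z \right)} = Z + 24 \left(-6\right) = Z - 144 = -144 + Z$)
$\frac{1}{x + r{\left(1803 \right)}} = \frac{1}{5427 + \left(-144 + 1803\right)} = \frac{1}{5427 + 1659} = \frac{1}{7086}$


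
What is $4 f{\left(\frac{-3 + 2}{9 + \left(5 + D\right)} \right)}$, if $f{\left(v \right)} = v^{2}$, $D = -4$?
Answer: $\frac{1}{25} \approx 0.04$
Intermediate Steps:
$4 f{\left(\frac{-3 + 2}{9 + \left(5 + D\right)} \right)} = 4 \left(\frac{-3 + 2}{9 + \left(5 - 4\right)}\right)^{2} = 4 \left(- \frac{1}{9 + 1}\right)^{2} = 4 \left(- \frac{1}{10}\right)^{2} = 4 \cdot \frac{1}{100} = \frac{1}{25}$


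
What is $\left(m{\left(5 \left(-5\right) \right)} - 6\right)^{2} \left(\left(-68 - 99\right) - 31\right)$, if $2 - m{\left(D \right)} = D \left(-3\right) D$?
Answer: $-693126918$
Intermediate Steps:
$m{\left(D \right)} = 2 + 3 D^{2}$ ($m{\left(D \right)} = 2 - D \left(-3\right) D = 2 - - 3 D D = 2 - - 3 D^{2} = 2 + 3 D^{2}$)
$\left(m{\left(5 \left(-5\right) \right)} - 6\right)^{2} \left(\left(-68 - 99\right) - 31\right) = \left(\left(2 + 3 \left(5 \left(-5\right)\right)^{2}\right) - 6\right)^{2} \left(\left(-68 - 99\right) - 31\right) = \left(\left(2 + 3 \left(-25\right)^{2}\right) - 6\right)^{2} \left(-167 - 31\right) = \left(\left(2 + 3 \cdot 625\right) - 6\right)^{2} \left(-198\right) = \left(\left(2 + 1875\right) - 6\right)^{2} \left(-198\right) = \left(1877 - 6\right)^{2} \left(-198\right) = 1871^{2} \left(-198\right) = 3500641 \left(-198\right) = -693126918$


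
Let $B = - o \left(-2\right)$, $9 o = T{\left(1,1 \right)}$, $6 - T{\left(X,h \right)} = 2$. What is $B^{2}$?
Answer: $\frac{64}{81} \approx 0.79012$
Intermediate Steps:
$T{\left(X,h \right)} = 4$ ($T{\left(X,h \right)} = 6 - 2 = 4$)
$o = \frac{4}{9}$ ($o = \frac{1}{9} \cdot 4 = \frac{4}{9} \approx 0.44444$)
$B = \frac{8}{9}$ ($B = \left(-1\right) \frac{4}{9} \left(-2\right) = \left(- \frac{4}{9}\right) \left(-2\right) = \frac{8}{9} \approx 0.88889$)
$B^{2} = \left(\frac{8}{9}\right)^{2} = \frac{64}{81}$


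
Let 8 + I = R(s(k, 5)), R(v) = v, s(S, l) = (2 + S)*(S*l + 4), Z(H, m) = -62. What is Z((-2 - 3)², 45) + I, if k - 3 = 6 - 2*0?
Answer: 469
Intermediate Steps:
k = 9 (k = 3 + (6 - 2*0) = 3 + (6 + 0) = 3 + 6 = 9)
s(S, l) = (2 + S)*(4 + S*l)
I = 531 (I = -8 + (8 + 4*9 + 5*9² + 2*9*5) = -8 + (8 + 36 + 5*81 + 90) = -8 + (8 + 36 + 405 + 90) = -8 + 539 = 531)
Z((-2 - 3)², 45) + I = -62 + 531 = 469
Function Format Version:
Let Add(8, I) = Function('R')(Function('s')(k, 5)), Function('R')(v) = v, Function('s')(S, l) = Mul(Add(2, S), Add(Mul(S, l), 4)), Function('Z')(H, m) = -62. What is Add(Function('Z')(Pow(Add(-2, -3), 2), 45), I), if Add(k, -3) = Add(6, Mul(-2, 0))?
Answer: 469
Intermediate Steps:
k = 9 (k = Add(3, Add(6, Mul(-2, 0))) = Add(3, Add(6, 0)) = Add(3, 6) = 9)
Function('s')(S, l) = Mul(Add(2, S), Add(4, Mul(S, l)))
I = 531 (I = Add(-8, Add(8, Mul(4, 9), Mul(5, Pow(9, 2)), Mul(2, 9, 5))) = Add(-8, Add(8, 36, Mul(5, 81), 90)) = Add(-8, Add(8, 36, 405, 90)) = Add(-8, 539) = 531)
Add(Function('Z')(Pow(Add(-2, -3), 2), 45), I) = Add(-62, 531) = 469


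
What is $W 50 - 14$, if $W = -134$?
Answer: $-6714$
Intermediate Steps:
$W 50 - 14 = \left(-134\right) 50 - 14 = -6700 - 14 = -6714$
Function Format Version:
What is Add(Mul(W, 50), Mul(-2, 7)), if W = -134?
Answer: -6714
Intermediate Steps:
Add(Mul(W, 50), Mul(-2, 7)) = Add(Mul(-134, 50), Mul(-2, 7)) = Add(-6700, -14) = -6714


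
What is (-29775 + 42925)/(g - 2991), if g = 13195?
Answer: 6575/5102 ≈ 1.2887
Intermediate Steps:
(-29775 + 42925)/(g - 2991) = (-29775 + 42925)/(13195 - 2991) = 13150/10204 = 13150*(1/10204) = 6575/5102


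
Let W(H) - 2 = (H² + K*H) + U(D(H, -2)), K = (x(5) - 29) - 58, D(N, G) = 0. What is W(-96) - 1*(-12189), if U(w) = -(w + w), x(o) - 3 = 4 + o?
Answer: 28607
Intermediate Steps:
x(o) = 7 + o (x(o) = 3 + (4 + o) = 7 + o)
U(w) = -2*w
K = -75 (K = ((7 + 5) - 29) - 58 = (12 - 29) - 58 = -17 - 58 = -75)
W(H) = 2 + H² - 75*H (W(H) = 2 + ((H² - 75*H) - 2*0) = 2 + ((H² - 75*H) + 0) = 2 + (H² - 75*H) = 2 + H² - 75*H)
W(-96) - 1*(-12189) = (2 + (-96)² - 75*(-96)) - 1*(-12189) = (2 + 9216 + 7200) + 12189 = 16418 + 12189 = 28607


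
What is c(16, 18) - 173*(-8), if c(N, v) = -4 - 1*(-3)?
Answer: 1383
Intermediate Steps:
c(N, v) = -1 (c(N, v) = -4 + 3 = -1)
c(16, 18) - 173*(-8) = -1 - 173*(-8) = -1 + 1384 = 1383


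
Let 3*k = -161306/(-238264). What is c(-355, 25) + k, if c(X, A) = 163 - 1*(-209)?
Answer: 133031965/357396 ≈ 372.23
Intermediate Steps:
c(X, A) = 372 (c(X, A) = 163 + 209 = 372)
k = 80653/357396 (k = (-161306/(-238264))/3 = (-161306*(-1/238264))/3 = (⅓)*(80653/119132) = 80653/357396 ≈ 0.22567)
c(-355, 25) + k = 372 + 80653/357396 = 133031965/357396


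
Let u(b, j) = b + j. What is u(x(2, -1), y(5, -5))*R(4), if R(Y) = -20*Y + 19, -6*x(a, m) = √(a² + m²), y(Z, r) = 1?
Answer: -61 + 61*√5/6 ≈ -38.267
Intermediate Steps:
x(a, m) = -√(a² + m²)/6
R(Y) = 19 - 20*Y
u(x(2, -1), y(5, -5))*R(4) = (-√(2² + (-1)²)/6 + 1)*(19 - 20*4) = (-√(4 + 1)/6 + 1)*(19 - 80) = (-√5/6 + 1)*(-61) = (1 - √5/6)*(-61) = -61 + 61*√5/6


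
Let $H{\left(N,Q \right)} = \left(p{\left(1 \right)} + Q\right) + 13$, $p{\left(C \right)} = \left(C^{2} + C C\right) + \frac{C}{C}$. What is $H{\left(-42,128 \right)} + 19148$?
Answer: $19292$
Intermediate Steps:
$p{\left(C \right)} = 1 + 2 C^{2}$ ($p{\left(C \right)} = \left(C^{2} + C^{2}\right) + 1 = 2 C^{2} + 1 = 1 + 2 C^{2}$)
$H{\left(N,Q \right)} = 16 + Q$ ($H{\left(N,Q \right)} = \left(\left(1 + 2 \cdot 1^{2}\right) + Q\right) + 13 = \left(\left(1 + 2 \cdot 1\right) + Q\right) + 13 = \left(\left(1 + 2\right) + Q\right) + 13 = \left(3 + Q\right) + 13 = 16 + Q$)
$H{\left(-42,128 \right)} + 19148 = \left(16 + 128\right) + 19148 = 144 + 19148 = 19292$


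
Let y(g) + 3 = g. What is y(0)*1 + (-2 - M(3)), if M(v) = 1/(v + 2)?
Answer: -26/5 ≈ -5.2000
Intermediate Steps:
y(g) = -3 + g
M(v) = 1/(2 + v)
y(0)*1 + (-2 - M(3)) = (-3 + 0)*1 + (-2 - 1/(2 + 3)) = -3*1 + (-2 - 1/5) = -3 + (-2 - 1*1/5) = -3 + (-2 - 1/5) = -3 - 11/5 = -26/5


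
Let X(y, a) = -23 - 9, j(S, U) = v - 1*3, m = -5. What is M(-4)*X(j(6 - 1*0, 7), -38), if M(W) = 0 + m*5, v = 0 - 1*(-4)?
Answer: 800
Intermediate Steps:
v = 4 (v = 0 + 4 = 4)
j(S, U) = 1 (j(S, U) = 4 - 1*3 = 4 - 3 = 1)
X(y, a) = -32
M(W) = -25 (M(W) = 0 - 5*5 = 0 - 25 = -25)
M(-4)*X(j(6 - 1*0, 7), -38) = -25*(-32) = 800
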